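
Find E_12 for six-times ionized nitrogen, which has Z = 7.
-4.63 eV

For hydrogen-like ions, the energy levels scale with Z²:
E_n = -13.6057 Z² / n² eV

For N⁶⁺ (Z = 7) at n = 12:
E_12 = -13.6057 × 7² / 12²
E_12 = -13.6057 × 49 / 144
E_12 = -666.6793 / 144
E_12 = -4.63 eV

The energy is 49 times more negative than hydrogen at the same n due to the stronger nuclear charge.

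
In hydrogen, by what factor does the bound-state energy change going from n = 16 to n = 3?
28.444

Using E_n = -13.6057 Z² / n² eV with Z = 1:

E_3 = -13.6057 / 3² = -13.6057 / 9 = -1.511744444 eV
E_16 = -13.6057 / 16² = -13.6057 / 256 = -0.053147266 eV

The ratio is:
E_3/E_16 = (-1.511744444) / (-0.053147266)
E_3/E_16 = (-13.6057/9) / (-13.6057/256)
E_3/E_16 = 256/9
E_3/E_16 = 28.444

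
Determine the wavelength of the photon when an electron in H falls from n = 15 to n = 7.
5708.35 nm

First, find the transition energy using E_n = -13.6057 / n² eV:
E_15 = -13.6057 / 15² = -0.06046978 eV
E_7 = -13.6057 / 7² = -0.27766735 eV

Photon energy: |ΔE| = |E_7 - E_15| = 0.21719757 eV

Convert to wavelength using E = hc/λ with hc = 1239.84 eV·nm:
λ = hc/E = 1239.84 eV·nm / 0.21719757 eV
λ = 5708.35 nm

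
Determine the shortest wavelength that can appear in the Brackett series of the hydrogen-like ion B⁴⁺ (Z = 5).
58.32097 nm

The series limit corresponds to the transition from n = ∞ to n = 4.
This is the highest energy (shortest wavelength) transition in the Brackett series.

E_∞ = 0 eV
E_4 = -13.6057 × 5² / 4² = -21.2589063 eV

Energy at series limit:
ΔE = E_∞ - E_4 = 0 - (-21.2589063) = 21.2589063 eV
λ = hc/E = 1239.84 eV·nm / 21.2589063 eV = 58.32097 nm

This energy equals the ionization energy from the n = 4 state of B⁴⁺.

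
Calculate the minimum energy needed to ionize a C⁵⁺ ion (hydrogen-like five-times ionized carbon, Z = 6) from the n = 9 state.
6.047 eV

The ionization energy is the energy needed to remove the electron completely (n → ∞).

For a hydrogen-like ion with Z = 6, E_n = -13.6057 Z² / n² eV.

At n = 9: E_9 = -13.6057 × 6² / 9² = -6.046978 eV
At n = ∞: E_∞ = 0 eV

Ionization energy = E_∞ - E_9 = 0 - (-6.046978) = 6.046978 eV
Ionization energy ≈ 6.047 eV

This is also called the binding energy of the electron in state n = 9.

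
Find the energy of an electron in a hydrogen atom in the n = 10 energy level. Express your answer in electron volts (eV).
-0.1361 eV

The energy levels of a hydrogen-like atom are given by:
E_n = -13.6057 eV / n²

For n = 10:
E_10 = -13.6057 eV / 10²
E_10 = -13.6057 eV / 100
E_10 = -0.1361 eV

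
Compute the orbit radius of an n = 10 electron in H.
5.291772 nm (or 52.917721 Å)

The Bohr radius formula is:
r_n = n² a₀ / Z

where a₀ = 0.052917721 nm is the Bohr radius.

For H (Z = 1) at n = 10:
r_10 = 10² × 0.052917721 nm / 1
r_10 = 100 × 0.052917721 nm / 1
r_10 = 5.2917721 nm / 1
r_10 = 5.291772 nm

The electron orbits at approximately 5.291772 nm from the nucleus.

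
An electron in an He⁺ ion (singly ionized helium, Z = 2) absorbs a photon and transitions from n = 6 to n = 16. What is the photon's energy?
1.299155 eV

The energy levels of a hydrogen-like atom are E_n = -13.6057 Z² eV / n².

Energy at n = 6: E_6 = -13.6057 × 2² / 6² = -1.511744444 eV
Energy at n = 16: E_16 = -13.6057 × 2² / 16² = -0.212589063 eV

The excitation energy is the difference:
ΔE = E_16 - E_6
ΔE = -0.212589063 - (-1.511744444)
ΔE = 1.299155 eV

Since this is positive, energy must be absorbed (photon absorption).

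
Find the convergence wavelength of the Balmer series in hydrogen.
364.506 nm

The series limit corresponds to the transition from n = ∞ to n = 2.
This is the highest energy (shortest wavelength) transition in the Balmer series.

E_∞ = 0 eV
E_2 = -13.6057 / 2² = -3.4014250 eV

Energy at series limit:
ΔE = E_∞ - E_2 = 0 - (-3.4014250) = 3.4014250 eV
λ = hc/E = 1239.84 eV·nm / 3.4014250 eV = 364.506 nm

This energy equals the ionization energy from the n = 2 state of hydrogen.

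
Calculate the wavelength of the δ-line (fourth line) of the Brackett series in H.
1944.032 nm

The lines of a series are numbered from the longest wavelength (smallest ΔE) outward; the fourth line is the transition from n = n_f + 4 to n_f.
The Brackett series has all transitions ending at n_f = 4.

For H, the fourth line (δ-line) is the jump from n = 8 to n = 4:
E_8 = -13.6057 / 8² = -0.212589063 eV
E_4 = -13.6057 / 4² = -0.850356250 eV
ΔE = E_8 - E_4 = 0.637767187 eV

λ = hc/E = 1239.84 eV·nm / 0.637767187 eV
λ = 1944.032 nm

This is the δ-line of the Brackett series in H.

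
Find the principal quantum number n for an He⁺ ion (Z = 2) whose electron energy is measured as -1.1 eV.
n = 7

The exact energy levels follow E_n = -13.6057 Z² / n² eV with Z = 2.

The measured value (-1.1 eV) is reported to only 2 significant figures, so we must test candidate n values and see which one matches to that precision.

Candidate energies:
  n = 5:  E = -13.6057 × 2² / 5² = -2.17691 eV
  n = 6:  E = -13.6057 × 2² / 6² = -1.51174 eV
  n = 7:  E = -13.6057 × 2² / 7² = -1.11067 eV  ← matches
  n = 8:  E = -13.6057 × 2² / 8² = -0.85036 eV
  n = 9:  E = -13.6057 × 2² / 9² = -0.67189 eV

Checking against the measurement of -1.1 eV (2 sig figs), only n = 7 agrees:
E_7 = -1.11067 eV, which rounds to -1.1 eV ✓

Therefore n = 7.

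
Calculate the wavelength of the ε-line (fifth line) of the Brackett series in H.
1816.92248 nm

The lines of a series are numbered from the longest wavelength (smallest ΔE) outward; the fifth line is the transition from n = n_f + 5 to n_f.
The Brackett series has all transitions ending at n_f = 4.

For H, the fifth line (ε-line) is the jump from n = 9 to n = 4:
E_9 = -13.6057 / 9² = -0.16797160494 eV
E_4 = -13.6057 / 4² = -0.85035625000 eV
ΔE = E_9 - E_4 = 0.68238464506 eV

λ = hc/E = 1239.84 eV·nm / 0.68238464506 eV
λ = 1816.92248 nm

This is the ε-line of the Brackett series in H.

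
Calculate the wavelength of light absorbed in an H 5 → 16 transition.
2524.7172 nm

First, find the transition energy using E_n = -13.6057 / n² eV:
E_5 = -13.6057 / 5² = -0.5442280000 eV
E_16 = -13.6057 / 16² = -0.0531472656 eV

Photon energy: |ΔE| = |E_16 - E_5| = 0.4910807344 eV

Convert to wavelength using E = hc/λ with hc = 1239.84 eV·nm:
λ = hc/E = 1239.84 eV·nm / 0.4910807344 eV
λ = 2524.7172 nm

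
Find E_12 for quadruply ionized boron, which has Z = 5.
-2.3621 eV

For hydrogen-like ions, the energy levels scale with Z²:
E_n = -13.6057 Z² / n² eV

For B⁴⁺ (Z = 5) at n = 12:
E_12 = -13.6057 × 5² / 12²
E_12 = -13.6057 × 25 / 144
E_12 = -340.1425 / 144
E_12 = -2.3621 eV

The energy is 25 times more negative than hydrogen at the same n due to the stronger nuclear charge.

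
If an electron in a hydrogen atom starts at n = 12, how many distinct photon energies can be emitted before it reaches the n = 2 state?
55

The electron can occupy levels n = 2, 3, ..., 12 during de-excitation — that is m = 12 - 2 + 1 = 11 distinct levels.

The number of distinct spectral lines equals the number of ways to choose 2 of these m levels (each pair gives one possible emission transition):

Number of lines = m(m-1)/2 = 11×10/2 = 55

These correspond to all possible transitions between the 11 levels:
12 → 11, 12 → 10, 12 → 9, 12 → 8, 12 → 7, 12 → 6, 12 → 5, 12 → 4...

Each transition produces a photon with a unique energy (and thus wavelength). This count does not depend on Z.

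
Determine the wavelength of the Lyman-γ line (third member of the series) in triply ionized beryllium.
6.075101 nm

The lines of a series are numbered from the longest wavelength (smallest ΔE) outward; the third line is the transition from n = n_f + 3 to n_f.
The Lyman series has all transitions ending at n_f = 1.

For Be³⁺ (Z = 4), the third line (γ-line) is the jump from n = 4 to n = 1:
E_4 = -13.6057 × 4² / 4² = -13.60570000 eV
E_1 = -13.6057 × 4² / 1² = -217.69120000 eV
ΔE = E_4 - E_1 = 204.08550000 eV

λ = hc/E = 1239.84 eV·nm / 204.08550000 eV
λ = 6.075101 nm

This is the γ-line of the Lyman series in Be³⁺.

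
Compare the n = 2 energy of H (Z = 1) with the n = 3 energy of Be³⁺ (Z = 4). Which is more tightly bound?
Be³⁺ at n = 3 (E = -24.19 eV)

Using E_n = -13.6057 Z² / n² eV:

H (Z = 1) at n = 2:
E = -13.6057 × 1² / 2² = -13.6057 × 1 / 4 = -3.40143 eV

Be³⁺ (Z = 4) at n = 3:
E = -13.6057 × 4² / 3² = -13.6057 × 16 / 9 = -24.18791 eV

Since -24.18791 eV < -3.40143 eV,
Be³⁺ at n = 3 is more tightly bound (requires more energy to ionize).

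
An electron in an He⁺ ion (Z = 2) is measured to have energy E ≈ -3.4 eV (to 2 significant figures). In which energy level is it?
n = 4

The exact energy levels follow E_n = -13.6057 Z² / n² eV with Z = 2.

The measured value (-3.4 eV) is reported to only 2 significant figures, so we must test candidate n values and see which one matches to that precision.

Candidate energies:
  n = 2:  E = -13.6057 × 2² / 2² = -13.605700 eV
  n = 3:  E = -13.6057 × 2² / 3² = -6.046978 eV
  n = 4:  E = -13.6057 × 2² / 4² = -3.401425 eV  ← matches
  n = 5:  E = -13.6057 × 2² / 5² = -2.176912 eV
  n = 6:  E = -13.6057 × 2² / 6² = -1.511744 eV

Checking against the measurement of -3.4 eV (2 sig figs), only n = 4 agrees:
E_4 = -3.401425 eV, which rounds to -3.4 eV ✓

Therefore n = 4.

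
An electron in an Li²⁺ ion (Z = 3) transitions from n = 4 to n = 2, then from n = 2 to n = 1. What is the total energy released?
114.7981 eV

The energy levels of Li²⁺ are E_n = -13.6057 × 3² / n² eV.

First transition (4 → 2):
ΔE₁ = |E_2 - E_4|
ΔE₁ = |-30.6128250000 - (-7.6532062500)| = 22.9596188 eV

Second transition (2 → 1):
ΔE₂ = |E_1 - E_2|
ΔE₂ = |-122.4513000000 - (-30.6128250000)| = 91.8384750 eV

Total energy released:
E_total = ΔE₁ + ΔE₂ = 22.9596188 + 91.8384750 = 114.7981 eV

Note: This equals the direct transition 4 → 1: 114.7981 eV ✓
Energy is conserved regardless of the path taken.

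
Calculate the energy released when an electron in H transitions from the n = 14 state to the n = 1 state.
13.5363 eV

The energy levels are E_n = -13.6057 eV / n².

Energy at n = 14: E_14 = -13.6057 / 14² = -0.0694168 eV
Energy at n = 1: E_1 = -13.6057 / 1² = -13.6057000 eV

For emission (electron falling to lower state), the photon energy is:
E_photon = E_14 - E_1 = |-0.0694168 - (-13.6057000)|
E_photon = 13.5363 eV

This energy is carried away by the emitted photon.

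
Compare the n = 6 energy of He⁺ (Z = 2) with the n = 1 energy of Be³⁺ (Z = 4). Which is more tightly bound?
Be³⁺ at n = 1 (E = -217.691200 eV)

Using E_n = -13.6057 Z² / n² eV:

He⁺ (Z = 2) at n = 6:
E = -13.6057 × 2² / 6² = -13.6057 × 4 / 36 = -1.511744444 eV

Be³⁺ (Z = 4) at n = 1:
E = -13.6057 × 4² / 1² = -13.6057 × 16 / 1 = -217.691200000 eV

Since -217.691200000 eV < -1.511744444 eV,
Be³⁺ at n = 1 is more tightly bound (requires more energy to ionize).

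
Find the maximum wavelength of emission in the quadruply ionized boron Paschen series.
74.984102 nm

The longest wavelength corresponds to the smallest energy transition in the series.
The Paschen series has all transitions ending at n_f = 3.

For B⁴⁺ (Z = 5), the first line (α-line) is the jump from n = 4 to n = 3:
E_4 = -13.6057 × 5² / 4² = -21.25890625 eV
E_3 = -13.6057 × 5² / 3² = -37.79361111 eV
ΔE = E_4 - E_3 = 16.53470486 eV

λ = hc/E = 1239.84 eV·nm / 16.53470486 eV
λ = 74.984102 nm

This is the α-line of the Paschen series in B⁴⁺.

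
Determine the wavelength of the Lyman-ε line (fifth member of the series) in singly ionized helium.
23.43 nm

The lines of a series are numbered from the longest wavelength (smallest ΔE) outward; the fifth line is the transition from n = n_f + 5 to n_f.
The Lyman series has all transitions ending at n_f = 1.

For He⁺ (Z = 2), the fifth line (ε-line) is the jump from n = 6 to n = 1:
E_6 = -13.6057 × 2² / 6² = -1.5117 eV
E_1 = -13.6057 × 2² / 1² = -54.4228 eV
ΔE = E_6 - E_1 = 52.9111 eV

λ = hc/E = 1239.84 eV·nm / 52.9111 eV
λ = 23.43 nm

This is the ε-line of the Lyman series in He⁺.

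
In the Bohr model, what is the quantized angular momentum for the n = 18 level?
1.89823e-33 J·s (or 18ℏ)

In the Bohr model, angular momentum is quantized:
L = nℏ

where ℏ = h/(2π) = 1.0545718e-34 J·s

For n = 18:
L = 18 × 1.0545718e-34 J·s
L = 1.89823e-33 J·s

This can also be written as L = 18ℏ.
The angular momentum is an integer multiple of the reduced Planck constant.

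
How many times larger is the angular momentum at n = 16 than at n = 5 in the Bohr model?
3.2000

In the Bohr model, L_n = nℏ, so the ratio is purely the ratio of quantum numbers:

L_16/L_5 = 16ℏ / 5ℏ = 16/5 = 3.2000

The angular momentum scales linearly with n.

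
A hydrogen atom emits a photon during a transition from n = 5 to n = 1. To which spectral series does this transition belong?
Lyman series

The spectral series in hydrogen are named based on the final (lower) energy level:
- Lyman series: n_final = 1 (ultraviolet)
- Balmer series: n_final = 2 (visible/near-UV)
- Paschen series: n_final = 3 (infrared)
- Brackett series: n_final = 4 (infrared)
- Pfund series: n_final = 5 (far infrared)

Since this transition ends at n = 1, it belongs to the Lyman series.

For reference, this 5 → 1 line has photon energy
ΔE = 13.6057 eV × (1/1² - 1/5²) = 13.06147200 eV,
corresponding to wavelength λ = hc/ΔE = 1239.84 eV·nm / 13.06147200 eV = 94.923451 nm in the ultraviolet region.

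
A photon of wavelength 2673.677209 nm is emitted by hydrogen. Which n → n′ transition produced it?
n = 13 → n = 5

First, find the photon energy from the wavelength (hc = 1239.84 eV·nm):
E = hc/λ = 1239.84 eV·nm / 2673.677209 nm = 0.46372090 eV

The energy levels of hydrogen satisfy E_n = -13.6057 / n² eV, so an emission n_i → n_f releases
ΔE = 13.6057 × (1/n_f² − 1/n_i²) eV.

Setting ΔE equal to the photon energy:
1/n_f² − 1/n_i² = 0.46372090 / 13.6057 = 0.034082840

Since 1/n_i² must be positive, we need 1/n_f² > 0.034082840, i.e. n_f ≤ 5. For each allowed n_f, solve n_i = (1/n_f² − 0.034082840)^(−1/2) and check whether it is a whole number:
  n_f = 1: 1/n_i² = 1.000000000 − 0.034082840 = 0.965917160 → n_i = 1.017  (not an integer) ✗
  n_f = 2: 1/n_i² = 0.250000000 − 0.034082840 = 0.215917160 → n_i = 2.152  (not an integer) ✗
  n_f = 3: 1/n_i² = 0.111111111 − 0.034082840 = 0.077028271 → n_i = 3.603  (not an integer) ✗
  n_f = 4: 1/n_i² = 0.062500000 − 0.034082840 = 0.028417160 → n_i = 5.932  (not an integer) ✗
  n_f = 5: 1/n_i² = 0.040000000 − 0.034082840 = 0.005917160 → n_i = 13.000  → integer, n_i = 13 ✓

Only n_f = 5 gives an integer upper level, n_i = 13.

The transition is from n = 13 to n = 5 (emission).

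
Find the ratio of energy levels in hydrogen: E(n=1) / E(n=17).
289.000000

Using E_n = -13.6057 Z² / n² eV with Z = 1:

E_1 = -13.6057 / 1² = -13.6057 / 1 = -13.605700000000 eV
E_17 = -13.6057 / 17² = -13.6057 / 289 = -0.047078546713 eV

The ratio is:
E_1/E_17 = (-13.605700000000) / (-0.047078546713)
E_1/E_17 = (-13.6057/1) / (-13.6057/289)
E_1/E_17 = 289/1
E_1/E_17 = 289.000000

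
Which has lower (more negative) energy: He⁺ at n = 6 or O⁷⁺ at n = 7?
O⁷⁺ at n = 7 (E = -17.7707 eV)

Using E_n = -13.6057 Z² / n² eV:

He⁺ (Z = 2) at n = 6:
E = -13.6057 × 2² / 6² = -13.6057 × 4 / 36 = -1.5117444 eV

O⁷⁺ (Z = 8) at n = 7:
E = -13.6057 × 8² / 7² = -13.6057 × 64 / 49 = -17.7707102 eV

Since -17.7707102 eV < -1.5117444 eV,
O⁷⁺ at n = 7 is more tightly bound (requires more energy to ionize).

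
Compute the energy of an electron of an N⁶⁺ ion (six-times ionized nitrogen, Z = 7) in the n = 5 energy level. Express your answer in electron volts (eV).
-26.667 eV

The energy levels of a hydrogen-like atom are given by:
E_n = -13.6057 Z² / n² eV  (with Z = 7 for N⁶⁺)

For n = 5:
E_5 = -13.6057 × 7² / 5²
E_5 = -13.6057 × 49 / 25
E_5 = -26.667 eV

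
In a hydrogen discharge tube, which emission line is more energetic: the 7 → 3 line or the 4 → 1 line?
4 → 1

Calculate the energy for each transition:

Transition 7 → 3:
ΔE₁ = |E_3 - E_7| = |-13.6057/3² - (-13.6057/7²)|
ΔE₁ = |-1.5117444444 - (-0.2776673469)| = 1.2340771 eV

Transition 4 → 1:
ΔE₂ = |E_1 - E_4| = |-13.6057/1² - (-13.6057/4²)|
ΔE₂ = |-13.6057000000 - (-0.8503562500)| = 12.7553438 eV

Since 12.7553438 eV > 1.2340771 eV, the transition 4 → 1 emits the more energetic photon.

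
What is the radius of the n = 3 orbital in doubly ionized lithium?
0.158753 nm (or 1.587532 Å)

The Bohr radius formula is:
r_n = n² a₀ / Z

where a₀ = 0.052917721 nm is the Bohr radius.

For Li²⁺ (Z = 3) at n = 3:
r_3 = 3² × 0.052917721 nm / 3
r_3 = 9 × 0.052917721 nm / 3
r_3 = 0.4762595 nm / 3
r_3 = 0.158753 nm

The electron orbits at approximately 0.158753 nm from the nucleus.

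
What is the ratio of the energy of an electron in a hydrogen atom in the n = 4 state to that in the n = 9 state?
5.062500

Using E_n = -13.6057 Z² / n² eV with Z = 1:

E_4 = -13.6057 / 4² = -13.6057 / 16 = -0.850356250000 eV
E_9 = -13.6057 / 9² = -13.6057 / 81 = -0.167971604938 eV

The ratio is:
E_4/E_9 = (-0.850356250000) / (-0.167971604938)
E_4/E_9 = (-13.6057/16) / (-13.6057/81)
E_4/E_9 = 81/16
E_4/E_9 = 5.062500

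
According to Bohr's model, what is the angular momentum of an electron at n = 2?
2.109e-34 J·s (or 2ℏ)

In the Bohr model, angular momentum is quantized:
L = nℏ

where ℏ = h/(2π) = 1.05457e-34 J·s

For n = 2:
L = 2 × 1.05457e-34 J·s
L = 2.109e-34 J·s

This can also be written as L = 2ℏ.
The angular momentum is an integer multiple of the reduced Planck constant.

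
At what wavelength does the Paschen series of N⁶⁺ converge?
16.738 nm

The series limit corresponds to the transition from n = ∞ to n = 3.
This is the highest energy (shortest wavelength) transition in the Paschen series.

E_∞ = 0 eV
E_3 = -13.6057 × 7² / 3² = -74.07548 eV

Energy at series limit:
ΔE = E_∞ - E_3 = 0 - (-74.07548) = 74.07548 eV
λ = hc/E = 1239.84 eV·nm / 74.07548 eV = 16.738 nm

This energy equals the ionization energy from the n = 3 state of N⁶⁺.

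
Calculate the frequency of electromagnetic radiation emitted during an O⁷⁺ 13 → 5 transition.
7.176e+15 Hz

First, find the transition energy:
E_13 = -13.6057 × 8² / 13² = -5.15245444 eV
E_5 = -13.6057 × 8² / 5² = -34.83059200 eV
|ΔE| = |E_5 - E_13| = 29.67813756 eV

Convert to Joules: E = 29.67813756 eV × (1.602177 × 10⁻¹⁹ J/eV) = 4.75496e-18 J

Using E = hf:
f = E/h = 4.75496e-18 J / (6.62607 × 10⁻³⁴ J·s)
f = 7.176e+15 Hz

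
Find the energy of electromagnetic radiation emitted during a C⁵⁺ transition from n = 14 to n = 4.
28.11382 eV

The energy levels are E_n = -13.6057 Z² eV / n².

Energy at n = 14: E_14 = -13.6057 × 6² / 14² = -2.49900612 eV
Energy at n = 4: E_4 = -13.6057 × 6² / 4² = -30.61282500 eV

For emission (electron falling to lower state), the photon energy is:
E_photon = E_14 - E_4 = |-2.49900612 - (-30.61282500)|
E_photon = 28.11382 eV

This energy is carried away by the emitted photon.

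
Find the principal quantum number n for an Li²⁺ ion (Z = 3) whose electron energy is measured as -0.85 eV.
n = 12

The exact energy levels follow E_n = -13.6057 Z² / n² eV with Z = 3.

The measured value (-0.85 eV) is reported to only 2 significant figures, so we must test candidate n values and see which one matches to that precision.

Candidate energies:
  n = 10:  E = -13.6057 × 3² / 10² = -1.22451 eV
  n = 11:  E = -13.6057 × 3² / 11² = -1.01199 eV
  n = 12:  E = -13.6057 × 3² / 12² = -0.85036 eV  ← matches
  n = 13:  E = -13.6057 × 3² / 13² = -0.72456 eV
  n = 14:  E = -13.6057 × 3² / 14² = -0.62475 eV

Checking against the measurement of -0.85 eV (2 sig figs), only n = 12 agrees:
E_12 = -0.85036 eV, which rounds to -0.85 eV ✓

Therefore n = 12.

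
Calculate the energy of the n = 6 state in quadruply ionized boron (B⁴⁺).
-9.4484 eV

For hydrogen-like ions, the energy levels scale with Z²:
E_n = -13.6057 Z² / n² eV

For B⁴⁺ (Z = 5) at n = 6:
E_6 = -13.6057 × 5² / 6²
E_6 = -13.6057 × 25 / 36
E_6 = -340.1425 / 36
E_6 = -9.4484 eV

The energy is 25 times more negative than hydrogen at the same n due to the stronger nuclear charge.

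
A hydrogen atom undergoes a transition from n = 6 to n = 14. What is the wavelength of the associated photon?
4018.67923 nm

First, find the transition energy using E_n = -13.6057 / n² eV:
E_6 = -13.6057 / 6² = -0.37793611111 eV
E_14 = -13.6057 / 14² = -0.06941683673 eV

Photon energy: |ΔE| = |E_14 - E_6| = 0.30851927438 eV

Convert to wavelength using E = hc/λ with hc = 1239.84 eV·nm:
λ = hc/E = 1239.84 eV·nm / 0.30851927438 eV
λ = 4018.67923 nm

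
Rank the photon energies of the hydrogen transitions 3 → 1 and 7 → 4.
3 → 1

Calculate the energy for each transition:

Transition 3 → 1:
ΔE₁ = |E_1 - E_3| = |-13.6057/1² - (-13.6057/3²)|
ΔE₁ = |-13.60570000000 - (-1.51174444444)| = 12.09395556 eV

Transition 7 → 4:
ΔE₂ = |E_4 - E_7| = |-13.6057/4² - (-13.6057/7²)|
ΔE₂ = |-0.85035625000 - (-0.27766734694)| = 0.57268890 eV

Since 12.09395556 eV > 0.57268890 eV, the transition 3 → 1 emits the more energetic photon.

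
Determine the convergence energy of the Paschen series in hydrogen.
1.51 eV

The series limit corresponds to the transition from n = ∞ to n = 3.
This is the highest energy (shortest wavelength) transition in the Paschen series.

E_∞ = 0 eV
E_3 = -13.6057 / 3² = -1.51 eV

Energy at series limit:
ΔE = E_∞ - E_3 = 0 - (-1.51) = 1.51 eV

This energy equals the ionization energy from the n = 3 state of hydrogen.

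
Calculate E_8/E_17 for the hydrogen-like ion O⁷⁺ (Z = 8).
4.515625

Using E_n = -13.6057 Z² / n² eV with Z = 8:

E_8 = -13.6057 × 8² / 8² = -870.7648 / 64 = -13.605700000000 eV
E_17 = -13.6057 × 8² / 17² = -870.7648 / 289 = -3.013026989619 eV

The ratio is:
E_8/E_17 = (-13.605700000000) / (-3.013026989619)
E_8/E_17 = (-870.7648/64) / (-870.7648/289)
E_8/E_17 = 289/64
E_8/E_17 = 4.515625
(Note: the Z² factors cancel in the ratio.)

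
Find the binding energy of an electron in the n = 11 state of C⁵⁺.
4.05 eV

The ionization energy is the energy needed to remove the electron completely (n → ∞).

For a hydrogen-like ion with Z = 6, E_n = -13.6057 Z² / n² eV.

At n = 11: E_11 = -13.6057 × 6² / 11² = -4.04798 eV
At n = ∞: E_∞ = 0 eV

Ionization energy = E_∞ - E_11 = 0 - (-4.04798) = 4.04798 eV
Ionization energy ≈ 4.05 eV

This is also called the binding energy of the electron in state n = 11.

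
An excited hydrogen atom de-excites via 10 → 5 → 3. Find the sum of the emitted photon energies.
1.38 eV

The energy levels of hydrogen are E_n = -13.6057 / n² eV.

First transition (10 → 5):
ΔE₁ = |E_5 - E_10|
ΔE₁ = |-0.54422800 - (-0.13605700)| = 0.40817 eV

Second transition (5 → 3):
ΔE₂ = |E_3 - E_5|
ΔE₂ = |-1.51174444 - (-0.54422800)| = 0.96752 eV

Total energy released:
E_total = ΔE₁ + ΔE₂ = 0.40817 + 0.96752 = 1.38 eV

Note: This equals the direct transition 10 → 3: 1.38 eV ✓
Energy is conserved regardless of the path taken.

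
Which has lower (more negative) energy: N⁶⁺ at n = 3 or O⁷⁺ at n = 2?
O⁷⁺ at n = 2 (E = -217.69 eV)

Using E_n = -13.6057 Z² / n² eV:

N⁶⁺ (Z = 7) at n = 3:
E = -13.6057 × 7² / 3² = -13.6057 × 49 / 9 = -74.07548 eV

O⁷⁺ (Z = 8) at n = 2:
E = -13.6057 × 8² / 2² = -13.6057 × 64 / 4 = -217.69120 eV

Since -217.69120 eV < -74.07548 eV,
O⁷⁺ at n = 2 is more tightly bound (requires more energy to ionize).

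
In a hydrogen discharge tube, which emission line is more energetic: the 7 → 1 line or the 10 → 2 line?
7 → 1

Calculate the energy for each transition:

Transition 7 → 1:
ΔE₁ = |E_1 - E_7| = |-13.6057/1² - (-13.6057/7²)|
ΔE₁ = |-13.6057000000 - (-0.2776673469)| = 13.3280327 eV

Transition 10 → 2:
ΔE₂ = |E_2 - E_10| = |-13.6057/2² - (-13.6057/10²)|
ΔE₂ = |-3.4014250000 - (-0.1360570000)| = 3.2653680 eV

Since 13.3280327 eV > 3.2653680 eV, the transition 7 → 1 emits the more energetic photon.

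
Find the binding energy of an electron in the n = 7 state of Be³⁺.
4.443 eV

The ionization energy is the energy needed to remove the electron completely (n → ∞).

For a hydrogen-like ion with Z = 4, E_n = -13.6057 Z² / n² eV.

At n = 7: E_7 = -13.6057 × 4² / 7² = -4.442678 eV
At n = ∞: E_∞ = 0 eV

Ionization energy = E_∞ - E_7 = 0 - (-4.442678) = 4.442678 eV
Ionization energy ≈ 4.443 eV

This is also called the binding energy of the electron in state n = 7.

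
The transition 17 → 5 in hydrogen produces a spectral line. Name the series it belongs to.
Pfund series

The spectral series in hydrogen are named based on the final (lower) energy level:
- Lyman series: n_final = 1 (ultraviolet)
- Balmer series: n_final = 2 (visible/near-UV)
- Paschen series: n_final = 3 (infrared)
- Brackett series: n_final = 4 (infrared)
- Pfund series: n_final = 5 (far infrared)

Since this transition ends at n = 5, it belongs to the Pfund series.

For reference, this 17 → 5 line has photon energy
ΔE = 13.6057 eV × (1/5² - 1/17²) = 0.49714945329 eV,
corresponding to wavelength λ = hc/ΔE = 1239.84 eV·nm / 0.49714945329 eV = 2493.89795 nm in the far infrared region.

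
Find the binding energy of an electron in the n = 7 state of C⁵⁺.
9.996024 eV

The ionization energy is the energy needed to remove the electron completely (n → ∞).

For a hydrogen-like ion with Z = 6, E_n = -13.6057 Z² / n² eV.

At n = 7: E_7 = -13.6057 × 6² / 7² = -9.996024490 eV
At n = ∞: E_∞ = 0 eV

Ionization energy = E_∞ - E_7 = 0 - (-9.996024490) = 9.996024490 eV
Ionization energy ≈ 9.996024 eV

This is also called the binding energy of the electron in state n = 7.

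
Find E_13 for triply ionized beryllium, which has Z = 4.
-1.288 eV

For hydrogen-like ions, the energy levels scale with Z²:
E_n = -13.6057 Z² / n² eV

For Be³⁺ (Z = 4) at n = 13:
E_13 = -13.6057 × 4² / 13²
E_13 = -13.6057 × 16 / 169
E_13 = -217.6912 / 169
E_13 = -1.288 eV

The energy is 16 times more negative than hydrogen at the same n due to the stronger nuclear charge.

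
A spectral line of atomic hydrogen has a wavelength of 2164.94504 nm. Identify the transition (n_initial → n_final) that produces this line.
n = 7 → n = 4

First, find the photon energy from the wavelength (hc = 1239.84 eV·nm):
E = hc/λ = 1239.84 eV·nm / 2164.94504 nm = 0.57268890 eV

The energy levels of hydrogen satisfy E_n = -13.6057 / n² eV, so an emission n_i → n_f releases
ΔE = 13.6057 × (1/n_f² − 1/n_i²) eV.

Setting ΔE equal to the photon energy:
1/n_f² − 1/n_i² = 0.57268890 / 13.6057 = 0.042091837

Since 1/n_i² must be positive, we need 1/n_f² > 0.042091837, i.e. n_f ≤ 4. For each allowed n_f, solve n_i = (1/n_f² − 0.042091837)^(−1/2) and check whether it is a whole number:
  n_f = 1: 1/n_i² = 1.000000000 − 0.042091837 = 0.957908163 → n_i = 1.022  (not an integer) ✗
  n_f = 2: 1/n_i² = 0.250000000 − 0.042091837 = 0.207908163 → n_i = 2.193  (not an integer) ✗
  n_f = 3: 1/n_i² = 0.111111111 − 0.042091837 = 0.069019274 → n_i = 3.806  (not an integer) ✗
  n_f = 4: 1/n_i² = 0.062500000 − 0.042091837 = 0.020408163 → n_i = 7.000  → integer, n_i = 7 ✓

Only n_f = 4 gives an integer upper level, n_i = 7.

The transition is from n = 7 to n = 4 (emission).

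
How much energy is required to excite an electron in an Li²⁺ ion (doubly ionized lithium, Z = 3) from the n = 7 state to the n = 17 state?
2.0753 eV

The energy levels of a hydrogen-like atom are E_n = -13.6057 Z² eV / n².

Energy at n = 7: E_7 = -13.6057 × 3² / 7² = -2.4990061 eV
Energy at n = 17: E_17 = -13.6057 × 3² / 17² = -0.4237069 eV

The excitation energy is the difference:
ΔE = E_17 - E_7
ΔE = -0.4237069 - (-2.4990061)
ΔE = 2.0753 eV

Since this is positive, energy must be absorbed (photon absorption).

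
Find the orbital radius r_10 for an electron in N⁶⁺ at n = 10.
0.75597 nm (or 7.55967 Å)

The Bohr radius formula is:
r_n = n² a₀ / Z

where a₀ = 0.05291772 nm is the Bohr radius.

For N⁶⁺ (Z = 7) at n = 10:
r_10 = 10² × 0.05291772 nm / 7
r_10 = 100 × 0.05291772 nm / 7
r_10 = 5.291772 nm / 7
r_10 = 0.75597 nm

The electron orbits at approximately 0.75597 nm from the nucleus.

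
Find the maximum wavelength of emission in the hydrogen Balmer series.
656.11 nm

The longest wavelength corresponds to the smallest energy transition in the series.
The Balmer series has all transitions ending at n_f = 2.

For H, the first line (α-line) is the jump from n = 3 to n = 2:
E_3 = -13.6057 / 3² = -1.511744 eV
E_2 = -13.6057 / 2² = -3.401425 eV
ΔE = E_3 - E_2 = 1.889681 eV

λ = hc/E = 1239.84 eV·nm / 1.889681 eV
λ = 656.11 nm

This is the α-line of the Balmer series in H.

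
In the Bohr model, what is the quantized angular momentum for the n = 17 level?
1.7928e-33 J·s (or 17ℏ)

In the Bohr model, angular momentum is quantized:
L = nℏ

where ℏ = h/(2π) = 1.054572e-34 J·s

For n = 17:
L = 17 × 1.054572e-34 J·s
L = 1.7928e-33 J·s

This can also be written as L = 17ℏ.
The angular momentum is an integer multiple of the reduced Planck constant.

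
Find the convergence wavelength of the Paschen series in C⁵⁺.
22.78163 nm

The series limit corresponds to the transition from n = ∞ to n = 3.
This is the highest energy (shortest wavelength) transition in the Paschen series.

E_∞ = 0 eV
E_3 = -13.6057 × 6² / 3² = -54.4228000 eV

Energy at series limit:
ΔE = E_∞ - E_3 = 0 - (-54.4228000) = 54.4228000 eV
λ = hc/E = 1239.84 eV·nm / 54.4228000 eV = 22.78163 nm

This energy equals the ionization energy from the n = 3 state of C⁵⁺.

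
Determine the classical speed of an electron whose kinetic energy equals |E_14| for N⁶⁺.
1.09e+06 m/s (or 0.36487% of c)

The binding energy at n = 14 for N⁶⁺ is:
E_14 = -13.6057 × 7²/14² = -3.4014250 eV
|E_14| = 3.4014250 eV

Convert to Joules:
KE = 3.4014250 eV × (1.602177 × 10⁻¹⁹ J/eV) = 5.4497e-19 J

Using KE = ½mv²:
v = √(2·KE/m_e)
v = √(2 × 5.4497e-19 J / 9.10938 × 10⁻³¹ kg)
v = 1.09e+06 m/s

This is approximately 0.36487% the speed of light.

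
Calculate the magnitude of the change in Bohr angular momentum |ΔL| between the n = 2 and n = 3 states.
1.055e-34 J·s (or 1ℏ)

In the Bohr model, L_n = nℏ where ℏ = 1.05457e-34 J·s.

L_3 = 3ℏ = 3.16371e-34 J·s
L_2 = 2ℏ = 2.10914e-34 J·s

ΔL = L_3 - L_2 = (3 - 2)ℏ = 1ℏ
ΔL = 1 × 1.05457e-34 J·s = 1.055e-34 J·s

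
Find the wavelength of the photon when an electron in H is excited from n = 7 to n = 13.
6288.48880 nm

First, find the transition energy using E_n = -13.6057 / n² eV:
E_7 = -13.6057 / 7² = -0.27766734694 eV
E_13 = -13.6057 / 13² = -0.08050710059 eV

Photon energy: |ΔE| = |E_13 - E_7| = 0.19716024635 eV

Convert to wavelength using E = hc/λ with hc = 1239.84 eV·nm:
λ = hc/E = 1239.84 eV·nm / 0.19716024635 eV
λ = 6288.48880 nm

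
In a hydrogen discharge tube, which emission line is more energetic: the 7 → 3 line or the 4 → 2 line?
4 → 2

Calculate the energy for each transition:

Transition 7 → 3:
ΔE₁ = |E_3 - E_7| = |-13.6057/3² - (-13.6057/7²)|
ΔE₁ = |-1.511744444 - (-0.277667347)| = 1.234077 eV

Transition 4 → 2:
ΔE₂ = |E_2 - E_4| = |-13.6057/2² - (-13.6057/4²)|
ΔE₂ = |-3.401425000 - (-0.850356250)| = 2.551069 eV

Since 2.551069 eV > 1.234077 eV, the transition 4 → 2 emits the more energetic photon.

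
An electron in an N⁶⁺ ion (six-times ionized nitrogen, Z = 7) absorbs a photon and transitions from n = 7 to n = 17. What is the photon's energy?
11.2989 eV

The energy levels of a hydrogen-like atom are E_n = -13.6057 Z² eV / n².

Energy at n = 7: E_7 = -13.6057 × 7² / 7² = -13.6057000 eV
Energy at n = 17: E_17 = -13.6057 × 7² / 17² = -2.3068488 eV

The excitation energy is the difference:
ΔE = E_17 - E_7
ΔE = -2.3068488 - (-13.6057000)
ΔE = 11.2989 eV

Since this is positive, energy must be absorbed (photon absorption).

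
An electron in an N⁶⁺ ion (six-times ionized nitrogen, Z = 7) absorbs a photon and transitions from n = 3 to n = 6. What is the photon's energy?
55.56 eV

The energy levels of a hydrogen-like atom are E_n = -13.6057 Z² eV / n².

Energy at n = 3: E_3 = -13.6057 × 7² / 3² = -74.07548 eV
Energy at n = 6: E_6 = -13.6057 × 7² / 6² = -18.51887 eV

The excitation energy is the difference:
ΔE = E_6 - E_3
ΔE = -18.51887 - (-74.07548)
ΔE = 55.56 eV

Since this is positive, energy must be absorbed (photon absorption).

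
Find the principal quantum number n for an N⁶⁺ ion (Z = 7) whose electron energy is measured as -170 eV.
n = 2

The exact energy levels follow E_n = -13.6057 Z² / n² eV with Z = 7.

The measured value (-170 eV) is reported to only 2 significant figures, so we must test candidate n values and see which one matches to that precision.

Candidate energies:
  n = 1:  E = -13.6057 × 7² / 1² = -666.67930 eV
  n = 2:  E = -13.6057 × 7² / 2² = -166.66983 eV  ← matches
  n = 3:  E = -13.6057 × 7² / 3² = -74.07548 eV
  n = 4:  E = -13.6057 × 7² / 4² = -41.66746 eV

Checking against the measurement of -170 eV (2 sig figs), only n = 2 agrees:
E_2 = -166.66983 eV, which rounds to -170 eV ✓

Therefore n = 2.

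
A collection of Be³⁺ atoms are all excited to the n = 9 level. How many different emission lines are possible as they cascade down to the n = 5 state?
10

The electron can occupy levels n = 5, 6, ..., 9 during de-excitation — that is m = 9 - 5 + 1 = 5 distinct levels.

The number of distinct spectral lines equals the number of ways to choose 2 of these m levels (each pair gives one possible emission transition):

Number of lines = m(m-1)/2 = 5×4/2 = 10

These correspond to all possible transitions between the 5 levels:
9 → 8, 9 → 7, 9 → 6, 9 → 5, 8 → 7, 8 → 6, 8 → 5, 7 → 6...

Each transition produces a photon with a unique energy (and thus wavelength). This count does not depend on Z.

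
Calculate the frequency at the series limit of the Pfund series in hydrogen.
1.31594e+14 Hz

The series limit corresponds to the transition from n = ∞ to n = 5.
This is the highest energy (shortest wavelength) transition in the Pfund series.

E_∞ = 0 eV
E_5 = -13.6057 / 5² = -0.544228000 eV

Energy at series limit:
ΔE = E_∞ - E_5 = 0 - (-0.544228000) = 0.544228000 eV
E = 0.544228000 eV × (1.602177 × 10⁻¹⁹ J/eV) = 8.7194958e-20 J
f = E/h = 8.7194958e-20 J / (6.62607 × 10⁻³⁴ J·s) = 1.31594e+14 Hz

This energy equals the ionization energy from the n = 5 state of hydrogen.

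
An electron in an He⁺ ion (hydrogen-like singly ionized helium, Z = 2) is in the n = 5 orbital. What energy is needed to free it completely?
2.177 eV

The ionization energy is the energy needed to remove the electron completely (n → ∞).

For a hydrogen-like ion with Z = 2, E_n = -13.6057 Z² / n² eV.

At n = 5: E_5 = -13.6057 × 2² / 5² = -2.176912 eV
At n = ∞: E_∞ = 0 eV

Ionization energy = E_∞ - E_5 = 0 - (-2.176912) = 2.176912 eV
Ionization energy ≈ 2.177 eV

This is also called the binding energy of the electron in state n = 5.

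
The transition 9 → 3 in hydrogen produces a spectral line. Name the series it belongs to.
Paschen series

The spectral series in hydrogen are named based on the final (lower) energy level:
- Lyman series: n_final = 1 (ultraviolet)
- Balmer series: n_final = 2 (visible/near-UV)
- Paschen series: n_final = 3 (infrared)
- Brackett series: n_final = 4 (infrared)
- Pfund series: n_final = 5 (far infrared)

Since this transition ends at n = 3, it belongs to the Paschen series.

For reference, this 9 → 3 line has photon energy
ΔE = 13.6057 eV × (1/3² - 1/9²) = 1.343773 eV,
corresponding to wavelength λ = hc/ΔE = 1239.84 eV·nm / 1.343773 eV = 922.66 nm in the infrared region.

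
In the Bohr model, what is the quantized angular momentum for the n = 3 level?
3.16e-34 J·s (or 3ℏ)

In the Bohr model, angular momentum is quantized:
L = nℏ

where ℏ = h/(2π) = 1.0546e-34 J·s

For n = 3:
L = 3 × 1.0546e-34 J·s
L = 3.16e-34 J·s

This can also be written as L = 3ℏ.
The angular momentum is an integer multiple of the reduced Planck constant.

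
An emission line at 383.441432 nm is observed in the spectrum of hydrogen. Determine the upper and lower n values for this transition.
n = 9 → n = 2

First, find the photon energy from the wavelength (hc = 1239.84 eV·nm):
E = hc/λ = 1239.84 eV·nm / 383.441432 nm = 3.2334534 eV

The energy levels of hydrogen satisfy E_n = -13.6057 / n² eV, so an emission n_i → n_f releases
ΔE = 13.6057 × (1/n_f² − 1/n_i²) eV.

Setting ΔE equal to the photon energy:
1/n_f² − 1/n_i² = 3.2334534 / 13.6057 = 0.23765432

Since 1/n_i² must be positive, we need 1/n_f² > 0.23765432, i.e. n_f ≤ 2. For each allowed n_f, solve n_i = (1/n_f² − 0.23765432)^(−1/2) and check whether it is a whole number:
  n_f = 1: 1/n_i² = 1.00000000 − 0.23765432 = 0.76234568 → n_i = 1.145  (not an integer) ✗
  n_f = 2: 1/n_i² = 0.25000000 − 0.23765432 = 0.01234568 → n_i = 9.000  → integer, n_i = 9 ✓

Only n_f = 2 gives an integer upper level, n_i = 9.

The transition is from n = 9 to n = 2 (emission).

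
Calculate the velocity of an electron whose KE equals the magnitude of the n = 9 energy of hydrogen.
2.431e+05 m/s (or 0.0811% of c)

The binding energy at n = 9 for hydrogen is:
E_9 = -13.6057/9² = -0.1679716 eV
|E_9| = 0.1679716 eV

Convert to Joules:
KE = 0.1679716 eV × (1.602177 × 10⁻¹⁹ J/eV) = 2.69120e-20 J

Using KE = ½mv²:
v = √(2·KE/m_e)
v = √(2 × 2.69120e-20 J / 9.10938 × 10⁻³¹ kg)
v = 2.431e+05 m/s

This is approximately 0.0811% the speed of light.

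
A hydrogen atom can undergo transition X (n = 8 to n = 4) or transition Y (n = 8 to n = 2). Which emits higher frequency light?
8 → 2

Calculate the energy for each transition:

Transition 8 → 4:
ΔE₁ = |E_4 - E_8| = |-13.6057/4² - (-13.6057/8²)|
ΔE₁ = |-0.8503562500 - (-0.2125890625)| = 0.6377672 eV

Transition 8 → 2:
ΔE₂ = |E_2 - E_8| = |-13.6057/2² - (-13.6057/8²)|
ΔE₂ = |-3.4014250000 - (-0.2125890625)| = 3.1888359 eV

Since 3.1888359 eV > 0.6377672 eV, the transition 8 → 2 emits the more energetic photon.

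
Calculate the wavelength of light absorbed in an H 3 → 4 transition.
1874.603 nm

First, find the transition energy using E_n = -13.6057 / n² eV:
E_3 = -13.6057 / 3² = -1.511744444 eV
E_4 = -13.6057 / 4² = -0.850356250 eV

Photon energy: |ΔE| = |E_4 - E_3| = 0.661388194 eV

Convert to wavelength using E = hc/λ with hc = 1239.84 eV·nm:
λ = hc/E = 1239.84 eV·nm / 0.661388194 eV
λ = 1874.603 nm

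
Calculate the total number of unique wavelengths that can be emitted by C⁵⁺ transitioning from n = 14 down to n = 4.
55

The electron can occupy levels n = 4, 5, ..., 14 during de-excitation — that is m = 14 - 4 + 1 = 11 distinct levels.

The number of distinct spectral lines equals the number of ways to choose 2 of these m levels (each pair gives one possible emission transition):

Number of lines = m(m-1)/2 = 11×10/2 = 55

These correspond to all possible transitions between the 11 levels:
14 → 13, 14 → 12, 14 → 11, 14 → 10, 14 → 9, 14 → 8, 14 → 7, 14 → 6...

Each transition produces a photon with a unique energy (and thus wavelength). This count does not depend on Z.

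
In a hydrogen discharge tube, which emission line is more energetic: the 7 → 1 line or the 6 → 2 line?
7 → 1

Calculate the energy for each transition:

Transition 7 → 1:
ΔE₁ = |E_1 - E_7| = |-13.6057/1² - (-13.6057/7²)|
ΔE₁ = |-13.6057000000 - (-0.2776673469)| = 13.3280327 eV

Transition 6 → 2:
ΔE₂ = |E_2 - E_6| = |-13.6057/2² - (-13.6057/6²)|
ΔE₂ = |-3.4014250000 - (-0.3779361111)| = 3.0234889 eV

Since 13.3280327 eV > 3.0234889 eV, the transition 7 → 1 emits the more energetic photon.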